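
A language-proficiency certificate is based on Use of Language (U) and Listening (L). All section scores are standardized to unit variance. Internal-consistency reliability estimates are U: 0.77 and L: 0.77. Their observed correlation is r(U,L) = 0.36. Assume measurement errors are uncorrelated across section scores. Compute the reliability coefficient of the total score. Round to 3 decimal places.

Var(U+L) = 2 + 2·[0.36] = 2 + 0.72 = 2.72.
Under uncorrelated errors the observed covariances equal the true-score covariances, so only the own-variance terms attenuate.
True-score variance = [0.77 + 0.77] + 0.72 = 1.54 + 0.72 = 2.26.
Reliability = 2.26 / 2.72 = 0.831.

0.831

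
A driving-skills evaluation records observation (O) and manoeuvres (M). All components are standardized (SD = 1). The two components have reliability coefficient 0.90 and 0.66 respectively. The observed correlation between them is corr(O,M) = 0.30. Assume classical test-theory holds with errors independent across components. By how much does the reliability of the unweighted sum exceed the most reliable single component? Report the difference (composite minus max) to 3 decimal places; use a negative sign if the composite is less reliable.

-0.069

Var(sum) = 2 + 0.6 = 2.6; true-score variance = 1.56 + 0.6 = 2.16; composite reliability = 0.8308.
Max component reliability = 0.9000.
Difference = 0.8308 − 0.9000 = -0.069.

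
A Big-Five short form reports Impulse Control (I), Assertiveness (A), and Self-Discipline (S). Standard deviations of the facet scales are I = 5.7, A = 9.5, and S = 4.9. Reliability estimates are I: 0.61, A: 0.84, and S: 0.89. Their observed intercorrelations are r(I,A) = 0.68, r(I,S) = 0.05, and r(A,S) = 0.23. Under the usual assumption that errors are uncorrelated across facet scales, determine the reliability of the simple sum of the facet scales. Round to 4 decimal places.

0.8784

Var(I+A+S) = 5.7² + 9.5² + 4.9² + 2·[5.7·9.5·0.68 + 5.7·4.9·0.05 + 9.5·4.9·0.23] = 146.75 + 97.85 = 244.6.
Under uncorrelated errors the observed covariances equal the true-score covariances, so only the own-variance terms attenuate.
True-score variance = [5.7²·0.61 + 9.5²·0.84 + 4.9²·0.89] + 97.85 = 116.998 + 97.85 = 214.848.
Reliability = 214.848 / 244.6 = 0.8784.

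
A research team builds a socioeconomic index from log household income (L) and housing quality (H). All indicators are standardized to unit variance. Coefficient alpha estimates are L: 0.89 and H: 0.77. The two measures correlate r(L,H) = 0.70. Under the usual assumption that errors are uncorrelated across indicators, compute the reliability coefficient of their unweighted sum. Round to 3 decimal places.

0.900

Var(L+H) = 2 + 2·[0.70] = 2 + 1.4 = 3.4.
With uncorrelated errors the cross-covariances are all true-score covariance, so they carry over unchanged; only the diagonal terms shrink to ρᵢσᵢ².
True-score variance = [0.89 + 0.77] + 1.4 = 1.66 + 1.4 = 3.06.
Reliability = 3.06 / 3.4 = 0.900.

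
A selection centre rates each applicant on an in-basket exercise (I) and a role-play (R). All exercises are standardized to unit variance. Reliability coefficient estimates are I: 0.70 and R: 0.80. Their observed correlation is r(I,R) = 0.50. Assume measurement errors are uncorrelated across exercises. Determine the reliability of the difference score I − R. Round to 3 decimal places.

Var(I−R) = 1 + 1 − 2·0.50 = 2 − 1 = 1.
Because errors are independent across components, Cov(Tᵢ,Tⱼ) = Cov(Xᵢ,Xⱼ); the off-diagonal part of the true-score variance is the same as above.
True-score variance = [0.70 + 0.80] − 1 = 1.5 − 1 = 0.5.
Reliability = 0.5 / 1 = 0.500.

0.500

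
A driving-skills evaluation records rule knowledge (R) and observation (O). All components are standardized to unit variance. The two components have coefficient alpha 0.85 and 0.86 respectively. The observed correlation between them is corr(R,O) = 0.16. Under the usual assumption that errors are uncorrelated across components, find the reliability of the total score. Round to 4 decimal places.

Var(R+O) = 2 + 2·[0.16] = 2 + 0.32 = 2.32.
With uncorrelated errors the cross-covariances are all true-score covariance, so they carry over unchanged; only the diagonal terms shrink to ρᵢσᵢ².
True-score variance = [0.85 + 0.86] + 0.32 = 1.71 + 0.32 = 2.03.
Reliability = 2.03 / 2.32 = 0.8750.

0.8750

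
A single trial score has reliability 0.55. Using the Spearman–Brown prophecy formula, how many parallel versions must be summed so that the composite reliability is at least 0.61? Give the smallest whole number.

2

k ≥ ρ*(1−ρ₁)/(ρ₁(1−ρ*)) = 0.61·0.45 / (0.55·0.39) = 1.280.
Smallest integer k = 2.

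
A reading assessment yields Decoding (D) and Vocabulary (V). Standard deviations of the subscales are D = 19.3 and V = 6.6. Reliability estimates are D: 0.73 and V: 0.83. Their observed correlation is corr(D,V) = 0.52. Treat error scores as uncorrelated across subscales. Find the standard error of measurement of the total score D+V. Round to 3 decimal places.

Var(total) = 416.05 + 132.475 = 548.525.
True-score variance = 308.072 + 132.475 = 440.548, so reliability = 0.8031.
Error variance = 548.525 − 440.548 = 107.978; SEM = √107.978 = 10.391.

10.391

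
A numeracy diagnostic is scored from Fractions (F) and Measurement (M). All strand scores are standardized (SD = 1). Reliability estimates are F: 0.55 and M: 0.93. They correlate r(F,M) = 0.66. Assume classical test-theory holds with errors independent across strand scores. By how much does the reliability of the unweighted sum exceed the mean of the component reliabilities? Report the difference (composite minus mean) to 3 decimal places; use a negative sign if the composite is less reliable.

Var(sum) = 2 + 1.32 = 3.32; true-score variance = 1.48 + 1.32 = 2.8; composite reliability = 0.8434.
Mean component reliability = 0.7400.
Difference = 0.8434 − 0.7400 = 0.103.

0.103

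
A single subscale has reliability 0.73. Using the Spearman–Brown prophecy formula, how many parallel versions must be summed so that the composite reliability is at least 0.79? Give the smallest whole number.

2

k ≥ ρ*(1−ρ₁)/(ρ₁(1−ρ*)) = 0.79·0.27 / (0.73·0.21) = 1.391.
Smallest integer k = 2.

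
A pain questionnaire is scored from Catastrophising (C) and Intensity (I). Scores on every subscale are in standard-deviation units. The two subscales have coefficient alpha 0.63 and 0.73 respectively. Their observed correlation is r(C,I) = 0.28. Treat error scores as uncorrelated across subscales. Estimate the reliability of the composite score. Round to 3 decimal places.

0.750

Var(C+I) = 2 + 2·[0.28] = 2 + 0.56 = 2.56.
With uncorrelated errors the cross-covariances are all true-score covariance, so they carry over unchanged; only the diagonal terms shrink to ρᵢσᵢ².
True-score variance = [0.63 + 0.73] + 0.56 = 1.36 + 0.56 = 1.92.
Reliability = 1.92 / 2.56 = 0.750.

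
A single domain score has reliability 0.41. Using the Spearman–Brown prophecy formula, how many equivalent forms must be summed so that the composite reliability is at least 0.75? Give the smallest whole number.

k ≥ ρ*(1−ρ₁)/(ρ₁(1−ρ*)) = 0.75·0.59 / (0.41·0.25) = 4.317.
Smallest integer k = 5.

5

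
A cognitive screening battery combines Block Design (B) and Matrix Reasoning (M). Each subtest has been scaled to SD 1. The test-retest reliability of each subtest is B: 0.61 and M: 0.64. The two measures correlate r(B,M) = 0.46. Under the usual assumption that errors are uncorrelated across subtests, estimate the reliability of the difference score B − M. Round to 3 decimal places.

0.306

Var(B−M) = 1 + 1 − 2·0.46 = 2 − 0.92 = 1.08.
With uncorrelated errors the cross-covariances are all true-score covariance, so they carry over unchanged; only the diagonal terms shrink to ρᵢσᵢ².
True-score variance = [0.61 + 0.64] − 0.92 = 1.25 − 0.92 = 0.33.
Reliability = 0.33 / 1.08 = 0.306.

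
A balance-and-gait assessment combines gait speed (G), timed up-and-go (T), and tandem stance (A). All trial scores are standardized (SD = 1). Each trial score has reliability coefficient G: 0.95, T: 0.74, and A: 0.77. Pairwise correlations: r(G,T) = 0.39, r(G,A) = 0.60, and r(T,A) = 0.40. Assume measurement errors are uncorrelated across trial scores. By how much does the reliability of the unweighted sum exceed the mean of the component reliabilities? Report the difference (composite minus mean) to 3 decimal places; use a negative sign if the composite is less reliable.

Var(sum) = 3 + 2.78 = 5.78; true-score variance = 2.46 + 2.78 = 5.24; composite reliability = 0.9066.
Mean component reliability = 0.8200.
Difference = 0.9066 − 0.8200 = 0.087.

0.087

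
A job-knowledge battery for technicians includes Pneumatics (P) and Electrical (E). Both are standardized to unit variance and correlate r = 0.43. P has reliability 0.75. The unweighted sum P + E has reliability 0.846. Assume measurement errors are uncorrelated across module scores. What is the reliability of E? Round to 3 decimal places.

0.810

Var(P+E) = 2 + 2·0.43 = 2.860.
True-score variance = ρ_P + ρ_E + 2·0.43, so 0.846 = (0.75 + ρ_E + 0.86) / 2.860.
ρ_E = 0.846·2.860 − 0.75 − 0.86 = 0.810.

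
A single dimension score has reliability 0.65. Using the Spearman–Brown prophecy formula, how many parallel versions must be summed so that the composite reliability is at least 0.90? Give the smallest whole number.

5

k ≥ ρ*(1−ρ₁)/(ρ₁(1−ρ*)) = 0.90·0.35 / (0.65·0.10) = 4.846.
Smallest integer k = 5.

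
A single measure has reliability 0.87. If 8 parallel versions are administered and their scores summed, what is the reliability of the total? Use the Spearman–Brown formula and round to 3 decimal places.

ρ_k = kρ / (1 + (k−1)ρ) = 8·0.87 / (1 + 7·0.87) = 6.960 / 7.090 = 0.982.

0.982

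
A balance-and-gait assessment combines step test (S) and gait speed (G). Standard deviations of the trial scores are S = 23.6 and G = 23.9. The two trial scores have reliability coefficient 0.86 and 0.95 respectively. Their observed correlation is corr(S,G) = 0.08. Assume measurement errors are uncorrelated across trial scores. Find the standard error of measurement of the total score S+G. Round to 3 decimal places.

10.322

Var(total) = 1128.17 + 90.2464 = 1218.42.
True-score variance = 1021.64 + 90.2464 = 1111.88, so reliability = 0.9126.
Error variance = 1218.42 − 1111.88 = 106.535; SEM = √106.535 = 10.322.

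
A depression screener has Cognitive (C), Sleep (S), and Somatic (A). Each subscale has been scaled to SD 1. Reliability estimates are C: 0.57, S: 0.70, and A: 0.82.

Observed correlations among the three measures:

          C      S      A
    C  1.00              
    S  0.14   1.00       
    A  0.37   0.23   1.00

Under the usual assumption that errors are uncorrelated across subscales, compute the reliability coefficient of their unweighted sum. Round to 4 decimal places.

0.7969

Var(C+S+A) = 3 + 2·[0.14 + 0.37 + 0.23] = 3 + 1.48 = 4.48.
With uncorrelated errors the cross-covariances are all true-score covariance, so they carry over unchanged; only the diagonal terms shrink to ρᵢσᵢ².
True-score variance = [0.57 + 0.70 + 0.82] + 1.48 = 2.09 + 1.48 = 3.57.
Reliability = 3.57 / 4.48 = 0.7969.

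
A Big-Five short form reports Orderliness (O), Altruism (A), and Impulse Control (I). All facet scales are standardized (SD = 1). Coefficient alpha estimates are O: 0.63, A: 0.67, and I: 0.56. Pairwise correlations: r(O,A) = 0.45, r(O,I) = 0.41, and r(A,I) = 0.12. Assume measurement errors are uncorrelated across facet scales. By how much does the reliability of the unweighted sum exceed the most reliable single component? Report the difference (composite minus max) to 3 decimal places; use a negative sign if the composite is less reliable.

Var(sum) = 3 + 1.96 = 4.96; true-score variance = 1.86 + 1.96 = 3.82; composite reliability = 0.7702.
Max component reliability = 0.6700.
Difference = 0.7702 − 0.6700 = 0.100.

0.100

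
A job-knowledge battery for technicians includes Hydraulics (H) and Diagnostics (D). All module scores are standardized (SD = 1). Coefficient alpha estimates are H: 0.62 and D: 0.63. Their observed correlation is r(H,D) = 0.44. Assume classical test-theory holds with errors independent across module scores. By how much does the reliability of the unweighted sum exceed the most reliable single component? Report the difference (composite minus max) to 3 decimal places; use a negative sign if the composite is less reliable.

0.110

Var(sum) = 2 + 0.88 = 2.88; true-score variance = 1.25 + 0.88 = 2.13; composite reliability = 0.7396.
Max component reliability = 0.6300.
Difference = 0.7396 − 0.6300 = 0.110.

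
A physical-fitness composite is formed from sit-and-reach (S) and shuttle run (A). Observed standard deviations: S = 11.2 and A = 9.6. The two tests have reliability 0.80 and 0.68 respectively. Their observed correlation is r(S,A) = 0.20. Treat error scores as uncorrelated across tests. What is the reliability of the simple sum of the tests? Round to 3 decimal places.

0.791

Var(S+A) = 11.2² + 9.6² + 2·[11.2·9.6·0.20] = 217.6 + 43.008 = 260.608.
Under uncorrelated errors the observed covariances equal the true-score covariances, so only the own-variance terms attenuate.
True-score variance = [11.2²·0.80 + 9.6²·0.68] + 43.008 = 163.021 + 43.008 = 206.029.
Reliability = 206.029 / 260.608 = 0.791.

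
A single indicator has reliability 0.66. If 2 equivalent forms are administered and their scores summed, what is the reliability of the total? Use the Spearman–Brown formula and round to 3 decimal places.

ρ_k = kρ / (1 + (k−1)ρ) = 2·0.66 / (1 + 1·0.66) = 1.320 / 1.660 = 0.795.

0.795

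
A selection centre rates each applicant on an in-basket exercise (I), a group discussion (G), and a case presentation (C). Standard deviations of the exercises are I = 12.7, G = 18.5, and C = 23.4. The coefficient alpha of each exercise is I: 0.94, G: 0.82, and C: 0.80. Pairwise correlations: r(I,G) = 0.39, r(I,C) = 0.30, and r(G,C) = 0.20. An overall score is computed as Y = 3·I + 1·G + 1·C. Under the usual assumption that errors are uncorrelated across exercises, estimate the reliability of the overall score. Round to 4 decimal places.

Var(Y) = 3²·12.7² + 18.5² + 23.4² + 2·[3·12.7·18.5·0.39 + 3·12.7·23.4·0.30 + 18.5·23.4·0.20] = 2341.42 + 1257.87 = 3599.29.
With uncorrelated errors the cross-covariances are all true-score covariance, so they carry over unchanged; only the diagonal terms shrink to ρᵢσᵢ².
True-score variance = [3²·12.7²·0.94 + 18.5²·0.82 + 23.4²·0.80] + 1257.87 = 2083.21 + 1257.87 = 3341.07.
Reliability = 3341.07 / 3599.29 = 0.9283.

0.9283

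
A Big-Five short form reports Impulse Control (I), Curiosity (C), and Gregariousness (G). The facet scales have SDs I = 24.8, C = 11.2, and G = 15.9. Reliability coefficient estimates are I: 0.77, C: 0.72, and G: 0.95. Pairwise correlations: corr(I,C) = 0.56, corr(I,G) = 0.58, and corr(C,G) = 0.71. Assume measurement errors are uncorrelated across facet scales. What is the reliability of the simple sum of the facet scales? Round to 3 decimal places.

Var(I+C+G) = 24.8² + 11.2² + 15.9² + 2·[24.8·11.2·0.56 + 24.8·15.9·0.58 + 11.2·15.9·0.71] = 993.29 + 1021.38 = 2014.67.
Because errors are independent across components, Cov(Tᵢ,Tⱼ) = Cov(Xᵢ,Xⱼ); the off-diagonal part of the true-score variance is the same as above.
True-score variance = [24.8²·0.77 + 11.2²·0.72 + 15.9²·0.95] + 1021.38 = 804.067 + 1021.38 = 1825.44.
Reliability = 1825.44 / 2014.67 = 0.906.

0.906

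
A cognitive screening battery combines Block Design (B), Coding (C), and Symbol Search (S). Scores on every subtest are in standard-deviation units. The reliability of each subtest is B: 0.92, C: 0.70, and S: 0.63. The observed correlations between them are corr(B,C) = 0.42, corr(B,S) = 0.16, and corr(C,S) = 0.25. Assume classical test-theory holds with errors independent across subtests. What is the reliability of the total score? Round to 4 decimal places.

Var(B+C+S) = 3 + 2·[0.42 + 0.16 + 0.25] = 3 + 1.66 = 4.66.
With uncorrelated errors the cross-covariances are all true-score covariance, so they carry over unchanged; only the diagonal terms shrink to ρᵢσᵢ².
True-score variance = [0.92 + 0.70 + 0.63] + 1.66 = 2.25 + 1.66 = 3.91.
Reliability = 3.91 / 4.66 = 0.8391.

0.8391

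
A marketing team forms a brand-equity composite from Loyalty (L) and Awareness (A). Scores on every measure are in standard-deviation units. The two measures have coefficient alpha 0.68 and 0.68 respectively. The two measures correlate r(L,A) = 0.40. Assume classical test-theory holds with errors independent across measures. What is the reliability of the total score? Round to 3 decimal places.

Var(L+A) = 2 + 2·[0.40] = 2 + 0.8 = 2.8.
Because errors are independent across components, Cov(Tᵢ,Tⱼ) = Cov(Xᵢ,Xⱼ); the off-diagonal part of the true-score variance is the same as above.
True-score variance = [0.68 + 0.68] + 0.8 = 1.36 + 0.8 = 2.16.
Reliability = 2.16 / 2.8 = 0.771.

0.771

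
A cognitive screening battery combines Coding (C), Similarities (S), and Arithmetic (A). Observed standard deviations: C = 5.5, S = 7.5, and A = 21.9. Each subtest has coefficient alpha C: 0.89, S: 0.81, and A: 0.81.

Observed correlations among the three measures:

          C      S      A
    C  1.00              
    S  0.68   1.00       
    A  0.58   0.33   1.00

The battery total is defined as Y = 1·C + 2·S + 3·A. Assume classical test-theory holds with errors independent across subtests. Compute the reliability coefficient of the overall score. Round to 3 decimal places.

0.849

Var(Y) = 5.5² + 2²·7.5² + 3²·21.9² + 2·[2·5.5·7.5·0.68 + 3·5.5·21.9·0.58 + 6·7.5·21.9·0.33] = 4571.74 + 1181.8 = 5753.54.
Under uncorrelated errors the observed covariances equal the true-score covariances, so only the own-variance terms attenuate.
True-score variance = [5.5²·0.89 + 2²·7.5²·0.81 + 3²·21.9²·0.81] + 1181.8 = 3705.53 + 1181.8 = 4887.33.
Reliability = 4887.33 / 5753.54 = 0.849.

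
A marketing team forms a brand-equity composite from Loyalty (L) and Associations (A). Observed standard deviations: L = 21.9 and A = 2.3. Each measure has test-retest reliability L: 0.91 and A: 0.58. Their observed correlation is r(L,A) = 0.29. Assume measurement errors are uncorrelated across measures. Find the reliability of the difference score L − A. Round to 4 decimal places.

0.9004

Var(L−A) = 21.9² + 2.3² − 2·21.9·2.3·0.29 = 484.9 − 29.2146 = 455.685.
Under uncorrelated errors the observed covariances equal the true-score covariances, so only the own-variance terms attenuate.
True-score variance = [21.9²·0.91 + 2.3²·0.58] − 29.2146 = 439.513 − 29.2146 = 410.299.
Reliability = 410.299 / 455.685 = 0.9004.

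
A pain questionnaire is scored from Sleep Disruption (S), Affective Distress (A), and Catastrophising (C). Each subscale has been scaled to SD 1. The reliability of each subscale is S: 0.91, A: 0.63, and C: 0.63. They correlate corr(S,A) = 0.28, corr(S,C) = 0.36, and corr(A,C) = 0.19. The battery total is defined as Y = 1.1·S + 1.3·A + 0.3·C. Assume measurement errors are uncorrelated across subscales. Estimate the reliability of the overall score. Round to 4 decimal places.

Var(Y) = 1.1² + 1.3² + 0.3² + 2·[1.43·0.28 + 0.33·0.36 + 0.39·0.19] = 2.99 + 1.1866 = 4.1766.
With uncorrelated errors the cross-covariances are all true-score covariance, so they carry over unchanged; only the diagonal terms shrink to ρᵢσᵢ².
True-score variance = [1.1²·0.91 + 1.3²·0.63 + 0.3²·0.63] + 1.1866 = 2.2225 + 1.1866 = 3.4091.
Reliability = 3.4091 / 4.1766 = 0.8162.

0.8162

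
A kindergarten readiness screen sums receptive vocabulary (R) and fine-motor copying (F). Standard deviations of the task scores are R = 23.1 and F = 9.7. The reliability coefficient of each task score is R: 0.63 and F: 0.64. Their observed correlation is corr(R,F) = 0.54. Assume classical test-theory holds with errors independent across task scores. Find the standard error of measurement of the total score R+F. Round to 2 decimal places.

Var(total) = 627.7 + 241.996 = 869.696.
True-score variance = 396.392 + 241.996 = 638.388, so reliability = 0.7340.
Error variance = 869.696 − 638.388 = 231.308; SEM = √231.308 = 15.21.

15.21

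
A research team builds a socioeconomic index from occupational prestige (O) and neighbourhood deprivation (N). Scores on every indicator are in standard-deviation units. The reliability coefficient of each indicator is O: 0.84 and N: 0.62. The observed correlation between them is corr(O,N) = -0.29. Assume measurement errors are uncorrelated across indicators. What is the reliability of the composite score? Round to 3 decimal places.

Var(O+N) = 2 + 2·[(-0.29)] = 2 − 0.58 = 1.42.
With uncorrelated errors the cross-covariances are all true-score covariance, so they carry over unchanged; only the diagonal terms shrink to ρᵢσᵢ².
True-score variance = [0.84 + 0.62] − 0.58 = 1.46 − 0.58 = 0.88.
Reliability = 0.88 / 1.42 = 0.620.

0.620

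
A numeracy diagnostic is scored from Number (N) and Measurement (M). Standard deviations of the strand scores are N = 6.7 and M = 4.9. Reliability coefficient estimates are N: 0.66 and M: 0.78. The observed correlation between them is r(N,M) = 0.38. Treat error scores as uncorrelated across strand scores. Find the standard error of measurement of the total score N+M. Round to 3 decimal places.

4.533

Var(total) = 68.9 + 24.9508 = 93.8508.
True-score variance = 48.3552 + 24.9508 = 73.306, so reliability = 0.7811.
Error variance = 93.8508 − 73.306 = 20.5448; SEM = √20.5448 = 4.533.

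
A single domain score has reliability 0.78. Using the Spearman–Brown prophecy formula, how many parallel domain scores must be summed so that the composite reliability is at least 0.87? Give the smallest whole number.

k ≥ ρ*(1−ρ₁)/(ρ₁(1−ρ*)) = 0.87·0.22 / (0.78·0.13) = 1.888.
Smallest integer k = 2.

2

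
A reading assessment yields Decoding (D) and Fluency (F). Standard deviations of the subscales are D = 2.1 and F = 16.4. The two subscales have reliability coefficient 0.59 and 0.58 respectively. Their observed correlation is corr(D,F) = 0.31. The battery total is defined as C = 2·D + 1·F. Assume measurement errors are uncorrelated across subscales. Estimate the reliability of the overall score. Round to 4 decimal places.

0.6350

Var(C) = 2²·2.1² + 16.4² + 2·[2·2.1·16.4·0.31] = 286.6 + 42.7056 = 329.306.
With uncorrelated errors the cross-covariances are all true-score covariance, so they carry over unchanged; only the diagonal terms shrink to ρᵢσᵢ².
True-score variance = [2²·2.1²·0.59 + 16.4²·0.58] + 42.7056 = 166.404 + 42.7056 = 209.11.
Reliability = 209.11 / 329.306 = 0.6350.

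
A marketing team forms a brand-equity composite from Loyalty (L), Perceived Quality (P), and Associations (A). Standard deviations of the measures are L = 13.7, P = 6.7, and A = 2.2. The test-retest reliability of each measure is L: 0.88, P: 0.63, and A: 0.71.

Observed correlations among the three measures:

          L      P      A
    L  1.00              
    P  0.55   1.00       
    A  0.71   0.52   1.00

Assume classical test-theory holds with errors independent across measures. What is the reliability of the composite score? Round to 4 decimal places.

Var(L+P+A) = 13.7² + 6.7² + 2.2² + 2·[13.7·6.7·0.55 + 13.7·2.2·0.71 + 6.7·2.2·0.52] = 237.42 + 159.097 = 396.517.
Under uncorrelated errors the observed covariances equal the true-score covariances, so only the own-variance terms attenuate.
True-score variance = [13.7²·0.88 + 6.7²·0.63 + 2.2²·0.71] + 159.097 = 196.884 + 159.097 = 355.982.
Reliability = 355.982 / 396.517 = 0.8978.

0.8978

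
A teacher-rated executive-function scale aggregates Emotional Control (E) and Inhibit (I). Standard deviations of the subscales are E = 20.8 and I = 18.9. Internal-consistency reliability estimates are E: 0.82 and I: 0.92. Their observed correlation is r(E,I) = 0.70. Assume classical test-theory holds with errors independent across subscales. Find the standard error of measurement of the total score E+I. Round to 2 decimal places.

10.32

Var(total) = 789.85 + 550.368 = 1340.22.
True-score variance = 683.398 + 550.368 = 1233.77, so reliability = 0.9206.
Error variance = 1340.22 − 1233.77 = 106.452; SEM = √106.452 = 10.32.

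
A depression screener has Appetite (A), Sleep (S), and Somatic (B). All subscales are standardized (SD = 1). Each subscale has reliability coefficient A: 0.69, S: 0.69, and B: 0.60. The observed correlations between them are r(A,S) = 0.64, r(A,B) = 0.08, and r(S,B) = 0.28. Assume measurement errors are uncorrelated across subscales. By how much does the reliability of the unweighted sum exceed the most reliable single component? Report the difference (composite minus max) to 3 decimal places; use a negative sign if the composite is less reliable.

Var(sum) = 3 + 2 = 5; true-score variance = 1.98 + 2 = 3.98; composite reliability = 0.7960.
Max component reliability = 0.6900.
Difference = 0.7960 − 0.6900 = 0.106.

0.106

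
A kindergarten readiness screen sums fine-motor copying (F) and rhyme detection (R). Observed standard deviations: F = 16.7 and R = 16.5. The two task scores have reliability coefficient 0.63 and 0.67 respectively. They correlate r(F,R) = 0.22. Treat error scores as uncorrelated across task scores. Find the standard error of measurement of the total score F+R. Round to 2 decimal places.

13.89

Var(total) = 551.14 + 121.242 = 672.382.
True-score variance = 358.108 + 121.242 = 479.35, so reliability = 0.7129.
Error variance = 672.382 − 479.35 = 193.032; SEM = √193.032 = 13.89.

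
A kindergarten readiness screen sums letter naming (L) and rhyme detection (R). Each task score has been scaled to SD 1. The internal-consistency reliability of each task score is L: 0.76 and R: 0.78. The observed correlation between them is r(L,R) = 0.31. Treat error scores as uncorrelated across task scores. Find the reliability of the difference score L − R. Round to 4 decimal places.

Var(L−R) = 1 + 1 − 2·0.31 = 2 − 0.62 = 1.38.
Because errors are independent across components, Cov(Tᵢ,Tⱼ) = Cov(Xᵢ,Xⱼ); the off-diagonal part of the true-score variance is the same as above.
True-score variance = [0.76 + 0.78] − 0.62 = 1.54 − 0.62 = 0.92.
Reliability = 0.92 / 1.38 = 0.6667.

0.6667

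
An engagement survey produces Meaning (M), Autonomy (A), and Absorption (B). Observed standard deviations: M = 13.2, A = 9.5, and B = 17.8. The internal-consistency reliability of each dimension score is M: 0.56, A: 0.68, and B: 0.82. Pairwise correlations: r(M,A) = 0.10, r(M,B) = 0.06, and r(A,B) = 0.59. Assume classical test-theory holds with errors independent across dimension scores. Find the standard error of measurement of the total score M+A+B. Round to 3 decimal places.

Var(total) = 581.33 + 252.813 = 834.143.
True-score variance = 418.753 + 252.813 = 671.566, so reliability = 0.8051.
Error variance = 834.143 − 671.566 = 162.577; SEM = √162.577 = 12.751.

12.751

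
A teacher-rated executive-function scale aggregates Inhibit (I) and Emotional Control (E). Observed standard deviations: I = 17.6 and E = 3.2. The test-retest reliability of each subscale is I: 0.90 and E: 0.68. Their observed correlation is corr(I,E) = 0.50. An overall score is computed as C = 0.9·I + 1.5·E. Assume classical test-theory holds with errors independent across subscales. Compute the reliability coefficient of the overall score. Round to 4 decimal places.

Var(C) = 0.9²·17.6² + 1.5²·3.2² + 2·[1.35·17.6·3.2·0.50] = 273.946 + 76.032 = 349.978.
Under uncorrelated errors the observed covariances equal the true-score covariances, so only the own-variance terms attenuate.
True-score variance = [0.9²·17.6²·0.90 + 1.5²·3.2²·0.68] + 76.032 = 241.482 + 76.032 = 317.514.
Reliability = 317.514 / 349.978 = 0.9072.

0.9072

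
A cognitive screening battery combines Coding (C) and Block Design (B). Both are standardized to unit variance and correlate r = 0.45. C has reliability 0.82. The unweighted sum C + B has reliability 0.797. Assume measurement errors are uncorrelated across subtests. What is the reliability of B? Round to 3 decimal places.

Var(C+B) = 2 + 2·0.45 = 2.900.
True-score variance = ρ_C + ρ_B + 2·0.45, so 0.797 = (0.82 + ρ_B + 0.90) / 2.900.
ρ_B = 0.797·2.900 − 0.82 − 0.90 = 0.591.

0.591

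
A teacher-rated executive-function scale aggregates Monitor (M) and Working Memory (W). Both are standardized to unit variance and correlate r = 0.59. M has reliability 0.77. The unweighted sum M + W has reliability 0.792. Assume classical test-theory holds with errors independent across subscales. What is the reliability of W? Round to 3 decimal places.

Var(M+W) = 2 + 2·0.59 = 3.180.
True-score variance = ρ_M + ρ_W + 2·0.59, so 0.792 = (0.77 + ρ_W + 1.18) / 3.180.
ρ_W = 0.792·3.180 − 0.77 − 1.18 = 0.569.

0.569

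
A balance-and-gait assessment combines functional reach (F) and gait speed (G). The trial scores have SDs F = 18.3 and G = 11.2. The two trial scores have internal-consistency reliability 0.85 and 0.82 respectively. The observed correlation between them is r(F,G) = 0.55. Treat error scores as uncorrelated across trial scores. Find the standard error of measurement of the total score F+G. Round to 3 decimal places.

Var(total) = 460.33 + 225.456 = 685.786.
True-score variance = 387.517 + 225.456 = 612.973, so reliability = 0.8938.
Error variance = 685.786 − 612.973 = 72.8127; SEM = √72.8127 = 8.533.

8.533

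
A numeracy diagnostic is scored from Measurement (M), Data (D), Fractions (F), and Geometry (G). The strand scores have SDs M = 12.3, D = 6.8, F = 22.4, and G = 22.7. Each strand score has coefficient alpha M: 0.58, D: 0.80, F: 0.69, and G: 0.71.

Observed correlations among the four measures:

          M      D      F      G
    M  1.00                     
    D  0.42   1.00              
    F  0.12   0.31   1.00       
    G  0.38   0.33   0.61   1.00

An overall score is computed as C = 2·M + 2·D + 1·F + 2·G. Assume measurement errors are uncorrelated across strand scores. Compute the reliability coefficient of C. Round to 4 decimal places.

0.8381

Var(C) = 2²·12.3² + 2²·6.8² + 22.4² + 2²·22.7² + 2·[4·12.3·6.8·0.42 + 2·12.3·22.4·0.12 + 4·12.3·22.7·0.38 + 2·6.8·22.4·0.31 + 4·6.8·22.7·0.33 + 2·22.4·22.7·0.61] = 3353.04 + 3099.16 = 6452.2.
With uncorrelated errors the cross-covariances are all true-score covariance, so they carry over unchanged; only the diagonal terms shrink to ρᵢσᵢ².
True-score variance = [2²·12.3²·0.58 + 2²·6.8²·0.80 + 22.4²·0.69 + 2²·22.7²·0.71] + 3099.16 = 2308.6 + 3099.16 = 5407.76.
Reliability = 5407.76 / 6452.2 = 0.8381.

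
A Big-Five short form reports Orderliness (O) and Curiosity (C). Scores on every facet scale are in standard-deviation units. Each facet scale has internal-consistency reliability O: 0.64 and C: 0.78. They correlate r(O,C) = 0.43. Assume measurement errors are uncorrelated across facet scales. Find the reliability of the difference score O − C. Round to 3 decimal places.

Var(O−C) = 1 + 1 − 2·0.43 = 2 − 0.86 = 1.14.
With uncorrelated errors the cross-covariances are all true-score covariance, so they carry over unchanged; only the diagonal terms shrink to ρᵢσᵢ².
True-score variance = [0.64 + 0.78] − 0.86 = 1.42 − 0.86 = 0.56.
Reliability = 0.56 / 1.14 = 0.491.

0.491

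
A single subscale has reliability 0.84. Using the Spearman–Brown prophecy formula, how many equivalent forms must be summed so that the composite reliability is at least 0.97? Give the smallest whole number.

7

k ≥ ρ*(1−ρ₁)/(ρ₁(1−ρ*)) = 0.97·0.16 / (0.84·0.03) = 6.159.
Smallest integer k = 7.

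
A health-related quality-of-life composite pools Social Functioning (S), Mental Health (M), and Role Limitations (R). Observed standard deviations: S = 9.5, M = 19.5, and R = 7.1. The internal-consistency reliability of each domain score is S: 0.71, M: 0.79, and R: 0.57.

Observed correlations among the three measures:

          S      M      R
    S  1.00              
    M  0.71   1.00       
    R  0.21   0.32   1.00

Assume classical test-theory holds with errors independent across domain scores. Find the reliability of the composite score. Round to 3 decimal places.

Var(S+M+R) = 9.5² + 19.5² + 7.1² + 2·[9.5·19.5·0.71 + 9.5·7.1·0.21 + 19.5·7.1·0.32] = 520.91 + 379.992 = 900.902.
With uncorrelated errors the cross-covariances are all true-score covariance, so they carry over unchanged; only the diagonal terms shrink to ρᵢσᵢ².
True-score variance = [9.5²·0.71 + 19.5²·0.79 + 7.1²·0.57] + 379.992 = 393.209 + 379.992 = 773.201.
Reliability = 773.201 / 900.902 = 0.858.

0.858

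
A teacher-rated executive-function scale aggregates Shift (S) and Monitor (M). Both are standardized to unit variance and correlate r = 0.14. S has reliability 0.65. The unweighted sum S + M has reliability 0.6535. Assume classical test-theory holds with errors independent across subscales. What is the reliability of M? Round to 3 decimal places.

Var(S+M) = 2 + 2·0.14 = 2.280.
True-score variance = ρ_S + ρ_M + 2·0.14, so 0.6535 = (0.65 + ρ_M + 0.28) / 2.280.
ρ_M = 0.6535·2.280 − 0.65 − 0.28 = 0.560.

0.560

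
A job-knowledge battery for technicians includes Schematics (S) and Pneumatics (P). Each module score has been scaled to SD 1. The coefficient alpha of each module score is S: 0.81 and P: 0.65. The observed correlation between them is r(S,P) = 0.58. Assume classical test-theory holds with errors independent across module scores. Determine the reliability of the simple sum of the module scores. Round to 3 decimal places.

0.829

Var(S+P) = 2 + 2·[0.58] = 2 + 1.16 = 3.16.
With uncorrelated errors the cross-covariances are all true-score covariance, so they carry over unchanged; only the diagonal terms shrink to ρᵢσᵢ².
True-score variance = [0.81 + 0.65] + 1.16 = 1.46 + 1.16 = 2.62.
Reliability = 2.62 / 3.16 = 0.829.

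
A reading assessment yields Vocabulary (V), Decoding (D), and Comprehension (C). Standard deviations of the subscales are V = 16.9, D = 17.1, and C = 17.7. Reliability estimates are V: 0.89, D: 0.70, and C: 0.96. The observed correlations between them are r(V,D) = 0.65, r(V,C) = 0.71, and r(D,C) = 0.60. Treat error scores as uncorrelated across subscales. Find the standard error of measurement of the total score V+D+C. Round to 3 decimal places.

Var(total) = 891.31 + 1163.66 = 2054.97.
True-score variance = 759.638 + 1163.66 = 1923.29, so reliability = 0.9359.
Error variance = 2054.97 − 1923.29 = 131.672; SEM = √131.672 = 11.475.

11.475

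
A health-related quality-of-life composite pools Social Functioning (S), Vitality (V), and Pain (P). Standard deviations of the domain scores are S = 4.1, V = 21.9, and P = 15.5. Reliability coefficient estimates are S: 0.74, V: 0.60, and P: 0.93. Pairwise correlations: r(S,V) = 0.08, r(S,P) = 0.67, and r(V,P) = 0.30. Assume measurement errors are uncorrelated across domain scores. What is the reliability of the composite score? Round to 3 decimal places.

Var(S+V+P) = 4.1² + 21.9² + 15.5² + 2·[4.1·21.9·0.08 + 4.1·15.5·0.67 + 21.9·15.5·0.30] = 736.67 + 303.193 = 1039.86.
Under uncorrelated errors the observed covariances equal the true-score covariances, so only the own-variance terms attenuate.
True-score variance = [4.1²·0.74 + 21.9²·0.60 + 15.5²·0.93] + 303.193 = 523.638 + 303.193 = 826.831.
Reliability = 826.831 / 1039.86 = 0.795.

0.795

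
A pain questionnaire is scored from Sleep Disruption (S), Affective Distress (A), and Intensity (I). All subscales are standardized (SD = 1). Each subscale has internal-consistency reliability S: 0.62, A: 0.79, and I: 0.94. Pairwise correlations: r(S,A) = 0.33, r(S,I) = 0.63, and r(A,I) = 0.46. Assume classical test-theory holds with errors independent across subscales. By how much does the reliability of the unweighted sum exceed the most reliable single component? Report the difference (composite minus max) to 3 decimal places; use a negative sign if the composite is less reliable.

-0.051

Var(sum) = 3 + 2.84 = 5.84; true-score variance = 2.35 + 2.84 = 5.19; composite reliability = 0.8887.
Max component reliability = 0.9400.
Difference = 0.8887 − 0.9400 = -0.051.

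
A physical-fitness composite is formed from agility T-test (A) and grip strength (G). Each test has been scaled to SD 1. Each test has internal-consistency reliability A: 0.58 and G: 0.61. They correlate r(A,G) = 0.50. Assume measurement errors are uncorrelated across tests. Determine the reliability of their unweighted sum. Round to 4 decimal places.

Var(A+G) = 2 + 2·[0.50] = 2 + 1 = 3.
Because errors are independent across components, Cov(Tᵢ,Tⱼ) = Cov(Xᵢ,Xⱼ); the off-diagonal part of the true-score variance is the same as above.
True-score variance = [0.58 + 0.61] + 1 = 1.19 + 1 = 2.19.
Reliability = 2.19 / 3 = 0.7300.

0.7300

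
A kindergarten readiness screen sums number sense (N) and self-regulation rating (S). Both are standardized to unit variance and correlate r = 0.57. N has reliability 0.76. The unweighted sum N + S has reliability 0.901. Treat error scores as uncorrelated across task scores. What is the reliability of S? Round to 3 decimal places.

0.929

Var(N+S) = 2 + 2·0.57 = 3.140.
True-score variance = ρ_N + ρ_S + 2·0.57, so 0.901 = (0.76 + ρ_S + 1.14) / 3.140.
ρ_S = 0.901·3.140 − 0.76 − 1.14 = 0.929.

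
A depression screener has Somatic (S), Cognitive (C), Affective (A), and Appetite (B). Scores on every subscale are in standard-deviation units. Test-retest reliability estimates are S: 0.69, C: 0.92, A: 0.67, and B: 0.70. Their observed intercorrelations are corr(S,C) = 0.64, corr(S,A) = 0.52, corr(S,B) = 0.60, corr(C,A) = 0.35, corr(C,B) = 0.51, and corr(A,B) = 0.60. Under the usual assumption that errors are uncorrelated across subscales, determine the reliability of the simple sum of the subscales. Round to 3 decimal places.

Var(S+C+A+B) = 4 + 2·[0.64 + 0.52 + 0.60 + 0.35 + 0.51 + 0.60] = 4 + 6.44 = 10.44.
Under uncorrelated errors the observed covariances equal the true-score covariances, so only the own-variance terms attenuate.
True-score variance = [0.69 + 0.92 + 0.67 + 0.70] + 6.44 = 2.98 + 6.44 = 9.42.
Reliability = 9.42 / 10.44 = 0.902.

0.902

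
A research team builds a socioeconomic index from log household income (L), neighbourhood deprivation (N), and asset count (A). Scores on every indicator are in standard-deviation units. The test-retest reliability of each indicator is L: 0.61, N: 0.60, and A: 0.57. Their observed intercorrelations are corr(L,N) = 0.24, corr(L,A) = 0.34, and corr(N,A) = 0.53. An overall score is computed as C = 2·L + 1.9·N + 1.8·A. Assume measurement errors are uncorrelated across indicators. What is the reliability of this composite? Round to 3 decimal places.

Var(C) = 2² + 1.9² + 1.8² + 2·[3.8·0.24 + 3.6·0.34 + 3.42·0.53] = 10.85 + 7.8972 = 18.7472.
Because errors are independent across components, Cov(Tᵢ,Tⱼ) = Cov(Xᵢ,Xⱼ); the off-diagonal part of the true-score variance is the same as above.
True-score variance = [2²·0.61 + 1.9²·0.60 + 1.8²·0.57] + 7.8972 = 6.4528 + 7.8972 = 14.35.
Reliability = 14.35 / 18.7472 = 0.765.

0.765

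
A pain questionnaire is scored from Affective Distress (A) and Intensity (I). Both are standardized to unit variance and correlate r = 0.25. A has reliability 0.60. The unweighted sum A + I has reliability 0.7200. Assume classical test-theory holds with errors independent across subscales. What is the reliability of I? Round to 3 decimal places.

0.700

Var(A+I) = 2 + 2·0.25 = 2.500.
True-score variance = ρ_A + ρ_I + 2·0.25, so 0.7200 = (0.60 + ρ_I + 0.50) / 2.500.
ρ_I = 0.7200·2.500 − 0.60 − 0.50 = 0.700.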